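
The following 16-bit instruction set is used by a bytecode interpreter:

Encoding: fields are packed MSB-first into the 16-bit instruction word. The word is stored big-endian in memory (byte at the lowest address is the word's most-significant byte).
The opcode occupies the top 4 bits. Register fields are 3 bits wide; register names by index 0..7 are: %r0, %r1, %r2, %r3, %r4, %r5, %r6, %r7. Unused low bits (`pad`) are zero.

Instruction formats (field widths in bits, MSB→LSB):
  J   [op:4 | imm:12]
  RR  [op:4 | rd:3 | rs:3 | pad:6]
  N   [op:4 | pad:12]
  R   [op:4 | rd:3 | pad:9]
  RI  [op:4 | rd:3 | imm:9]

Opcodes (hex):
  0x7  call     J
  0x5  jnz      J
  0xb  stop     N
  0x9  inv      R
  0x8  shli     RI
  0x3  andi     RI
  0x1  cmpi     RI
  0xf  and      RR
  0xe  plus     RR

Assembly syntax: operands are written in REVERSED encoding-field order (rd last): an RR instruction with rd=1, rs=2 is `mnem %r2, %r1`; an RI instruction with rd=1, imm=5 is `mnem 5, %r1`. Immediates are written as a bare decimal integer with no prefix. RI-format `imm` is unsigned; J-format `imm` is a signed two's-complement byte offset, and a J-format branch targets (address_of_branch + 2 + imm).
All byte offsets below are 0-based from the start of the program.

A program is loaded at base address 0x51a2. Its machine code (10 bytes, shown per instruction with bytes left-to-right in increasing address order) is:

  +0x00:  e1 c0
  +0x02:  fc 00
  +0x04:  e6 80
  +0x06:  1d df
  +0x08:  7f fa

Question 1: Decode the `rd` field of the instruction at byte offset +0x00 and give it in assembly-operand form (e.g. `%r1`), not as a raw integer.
%r0

[00] e1 c0 → 0xe1c0
  op=0xe1c0>>12=0xe ⇒ plus (RR)
  rd: (w>>9)&0x7=0x0 → %r0
  rs: (w>>6)&0x7=0x7 → %r7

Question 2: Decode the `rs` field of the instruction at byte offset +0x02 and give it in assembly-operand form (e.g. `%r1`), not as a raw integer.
[02] fc 00 → 0xfc00
  opcode bits[15:12]=0xf: and/RR
  rd@[11:9]=0x6 ⇒ %r6
  rs@[8:6]=0x0 ⇒ %r0

%r0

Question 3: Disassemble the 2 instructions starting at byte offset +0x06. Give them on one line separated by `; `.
+0x06: 1d df ⇒ word 0x1ddf (big)
  top 4b → 0x1 → cmpi [RI]
  [11:9] rd=6 = %r6
  [8:0] imm=479 = 479
+0x08: 7f fa ⇒ word 0x7ffa (big)
  top 4b → 0x7 → call [J]
  [11:0] imm=4090 (s12→-6) = -6

cmpi 479, %r6; call -6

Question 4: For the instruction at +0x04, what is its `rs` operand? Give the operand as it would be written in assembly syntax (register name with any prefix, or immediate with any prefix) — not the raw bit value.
+0x04: e6 80 ⇒ word 0xe680 (big)
  op=0xe680>>12=0xe ⇒ plus (RR)
  [11:9] rd=3 = %r3
  [8:6] rs=2 = %r2

%r2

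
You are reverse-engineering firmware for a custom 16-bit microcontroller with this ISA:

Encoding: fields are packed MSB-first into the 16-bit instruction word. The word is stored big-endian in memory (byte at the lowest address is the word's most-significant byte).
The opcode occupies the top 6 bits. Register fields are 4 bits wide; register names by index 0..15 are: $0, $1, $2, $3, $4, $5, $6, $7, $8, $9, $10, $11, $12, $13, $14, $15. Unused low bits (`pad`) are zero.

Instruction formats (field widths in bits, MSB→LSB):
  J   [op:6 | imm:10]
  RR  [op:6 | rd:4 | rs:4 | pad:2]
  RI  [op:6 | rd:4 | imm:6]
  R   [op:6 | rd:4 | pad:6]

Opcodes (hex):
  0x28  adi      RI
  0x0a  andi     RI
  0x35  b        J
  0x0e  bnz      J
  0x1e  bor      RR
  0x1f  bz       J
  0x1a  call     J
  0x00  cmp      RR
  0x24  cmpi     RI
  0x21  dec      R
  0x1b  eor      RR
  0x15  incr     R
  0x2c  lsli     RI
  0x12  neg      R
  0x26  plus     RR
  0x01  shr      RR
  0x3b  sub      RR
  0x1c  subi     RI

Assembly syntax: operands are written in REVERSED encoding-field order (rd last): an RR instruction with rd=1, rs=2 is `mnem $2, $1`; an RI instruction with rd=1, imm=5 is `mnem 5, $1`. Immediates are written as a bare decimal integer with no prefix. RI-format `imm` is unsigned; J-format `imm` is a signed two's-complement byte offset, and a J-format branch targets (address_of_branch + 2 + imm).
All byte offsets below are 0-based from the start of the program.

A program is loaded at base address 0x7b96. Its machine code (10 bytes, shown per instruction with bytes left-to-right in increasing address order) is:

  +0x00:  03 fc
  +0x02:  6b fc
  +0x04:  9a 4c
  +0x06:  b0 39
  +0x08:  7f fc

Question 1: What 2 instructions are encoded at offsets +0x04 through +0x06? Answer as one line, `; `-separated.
[04] 9a 4c → 0x9a4c
  top 6b → 0x26 → plus [RR]
  [9:6] rd=9 = $9
  [5:2] rs=3 = $3
[06] b0 39 → 0xb039
  top 6b → 0x2c → lsli [RI]
  [9:6] rd=0 = $0
  [5:0] imm=57 = 57

plus $3, $9; lsli 57, $0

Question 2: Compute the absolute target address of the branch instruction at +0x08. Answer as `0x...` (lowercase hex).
@+08  big-endian(7f fc) = 0x7ffc
  op=0x7ffc>>10=0x1f ⇒ bz (J)
  imm@[9:0]=0x3fc (s10→-4) ⇒ -4
  target = base 0x7b96 + off 0x08 + 2 + imm -4 = 0x7b9c

0x7b9c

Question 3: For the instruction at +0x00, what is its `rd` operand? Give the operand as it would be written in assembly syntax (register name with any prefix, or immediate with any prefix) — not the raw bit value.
off 0x00: read 03 fc as big → 0x03fc
  top 6b → 0x0 → cmp [RR]
  [9:6] rd=15 = $15
  [5:2] rs=15 = $15

$15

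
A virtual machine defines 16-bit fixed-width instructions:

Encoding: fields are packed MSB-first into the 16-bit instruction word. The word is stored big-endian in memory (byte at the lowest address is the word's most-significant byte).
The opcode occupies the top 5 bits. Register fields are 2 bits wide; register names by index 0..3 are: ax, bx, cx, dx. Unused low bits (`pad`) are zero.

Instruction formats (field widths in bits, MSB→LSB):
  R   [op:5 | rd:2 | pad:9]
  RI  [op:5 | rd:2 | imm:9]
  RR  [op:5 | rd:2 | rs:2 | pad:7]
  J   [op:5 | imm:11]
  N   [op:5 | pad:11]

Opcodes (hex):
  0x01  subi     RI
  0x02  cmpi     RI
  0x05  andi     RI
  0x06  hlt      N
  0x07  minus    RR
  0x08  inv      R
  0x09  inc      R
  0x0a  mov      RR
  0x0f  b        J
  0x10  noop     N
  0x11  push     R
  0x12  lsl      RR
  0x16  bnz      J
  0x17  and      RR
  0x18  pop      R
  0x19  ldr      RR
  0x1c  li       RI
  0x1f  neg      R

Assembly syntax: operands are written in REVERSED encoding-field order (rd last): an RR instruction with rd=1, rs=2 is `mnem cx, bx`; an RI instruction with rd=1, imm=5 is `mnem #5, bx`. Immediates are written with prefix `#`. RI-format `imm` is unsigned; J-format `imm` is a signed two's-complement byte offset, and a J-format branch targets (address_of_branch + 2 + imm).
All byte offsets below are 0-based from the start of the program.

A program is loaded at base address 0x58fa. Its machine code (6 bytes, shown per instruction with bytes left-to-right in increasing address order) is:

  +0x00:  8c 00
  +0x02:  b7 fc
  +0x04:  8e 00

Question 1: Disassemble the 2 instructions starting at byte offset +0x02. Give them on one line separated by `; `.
bnz #-4; push dx

@+02  big-endian(b7 fc) = 0xb7fc
  op=0xb7fc>>11=0x16 ⇒ bnz (J)
  imm: (w>>0)&0x7ff=0x7fc (s11→-4) → #-4
@+04  big-endian(8e 00) = 0x8e00
  op=0x8e00>>11=0x11 ⇒ push (R)
  rd: (w>>9)&0x3=0x3 → dx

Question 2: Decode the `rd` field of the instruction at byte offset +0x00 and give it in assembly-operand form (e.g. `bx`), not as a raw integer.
cx

[00] 8c 00 → 0x8c00
  op=0x8c00>>11=0x11 ⇒ push (R)
  rd: (w>>9)&0x3=0x2 → cx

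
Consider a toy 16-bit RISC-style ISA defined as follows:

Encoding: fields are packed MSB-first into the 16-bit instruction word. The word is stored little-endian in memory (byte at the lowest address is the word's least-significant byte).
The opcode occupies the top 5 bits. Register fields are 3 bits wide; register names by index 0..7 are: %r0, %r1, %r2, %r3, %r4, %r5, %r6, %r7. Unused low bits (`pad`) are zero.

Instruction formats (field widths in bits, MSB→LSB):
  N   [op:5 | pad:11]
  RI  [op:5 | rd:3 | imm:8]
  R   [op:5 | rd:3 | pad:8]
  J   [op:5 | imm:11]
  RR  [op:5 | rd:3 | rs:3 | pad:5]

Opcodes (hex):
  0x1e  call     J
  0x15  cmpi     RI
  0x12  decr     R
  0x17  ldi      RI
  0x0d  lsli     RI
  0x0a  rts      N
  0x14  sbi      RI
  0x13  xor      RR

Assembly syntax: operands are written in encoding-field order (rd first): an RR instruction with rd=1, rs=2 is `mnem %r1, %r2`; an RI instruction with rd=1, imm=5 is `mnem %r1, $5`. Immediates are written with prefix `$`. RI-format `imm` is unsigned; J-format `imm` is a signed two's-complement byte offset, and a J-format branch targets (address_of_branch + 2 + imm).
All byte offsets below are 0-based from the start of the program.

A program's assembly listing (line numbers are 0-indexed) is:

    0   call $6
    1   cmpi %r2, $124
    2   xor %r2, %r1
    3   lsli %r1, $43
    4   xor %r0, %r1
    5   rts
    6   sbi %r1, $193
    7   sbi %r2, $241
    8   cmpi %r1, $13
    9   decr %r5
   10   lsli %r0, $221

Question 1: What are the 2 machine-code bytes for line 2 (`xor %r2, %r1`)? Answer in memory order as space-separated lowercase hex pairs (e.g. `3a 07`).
2. xor fields op=0x13:5|rd=2:3|rs=1:3|pad=0:5 → word 9a20h → 20 9a

20 9a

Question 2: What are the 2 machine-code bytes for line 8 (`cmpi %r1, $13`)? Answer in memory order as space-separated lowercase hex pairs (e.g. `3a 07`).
0d a9

L8: cmpi op=0x15:5|rd=1:3|imm=13:8 ⇒ 0xa90d ⇒ little 0d a9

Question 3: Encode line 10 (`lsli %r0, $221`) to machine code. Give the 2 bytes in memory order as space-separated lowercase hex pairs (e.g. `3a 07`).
L10: lsli op=0xd:5|rd=0:3|imm=221:8 ⇒ 0x68dd ⇒ little dd 68

dd 68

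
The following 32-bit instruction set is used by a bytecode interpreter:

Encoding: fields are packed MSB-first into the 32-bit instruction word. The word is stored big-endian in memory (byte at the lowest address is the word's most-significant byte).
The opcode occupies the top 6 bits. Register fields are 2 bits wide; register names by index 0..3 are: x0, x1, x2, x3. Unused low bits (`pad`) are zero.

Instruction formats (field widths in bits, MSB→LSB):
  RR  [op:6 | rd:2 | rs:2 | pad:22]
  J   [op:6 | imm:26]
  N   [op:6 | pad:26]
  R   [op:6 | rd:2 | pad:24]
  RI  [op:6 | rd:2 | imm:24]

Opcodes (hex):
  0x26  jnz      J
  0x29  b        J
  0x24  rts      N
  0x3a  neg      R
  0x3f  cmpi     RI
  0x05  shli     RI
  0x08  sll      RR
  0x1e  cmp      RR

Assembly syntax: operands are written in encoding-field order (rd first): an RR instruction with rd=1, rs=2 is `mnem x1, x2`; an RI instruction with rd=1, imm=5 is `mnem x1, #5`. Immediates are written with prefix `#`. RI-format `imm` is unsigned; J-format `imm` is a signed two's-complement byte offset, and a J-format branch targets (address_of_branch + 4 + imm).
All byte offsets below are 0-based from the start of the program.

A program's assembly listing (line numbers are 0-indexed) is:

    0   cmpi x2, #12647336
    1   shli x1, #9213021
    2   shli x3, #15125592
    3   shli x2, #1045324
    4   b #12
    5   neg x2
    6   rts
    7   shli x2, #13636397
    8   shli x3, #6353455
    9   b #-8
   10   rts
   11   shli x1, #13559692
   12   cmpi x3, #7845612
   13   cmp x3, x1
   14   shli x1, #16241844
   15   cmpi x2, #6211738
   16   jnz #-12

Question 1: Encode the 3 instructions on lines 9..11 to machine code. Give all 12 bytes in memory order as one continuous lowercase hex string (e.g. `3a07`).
line 9 (b): pack op=0x29:6|imm=-8:26 = 0xa7fffff8; big→ a7 ff ff f8
line 10 (rts): pack op=0x24:6|pad=0:26 = 0x90000000; big→ 90 00 00 00
line 11 (shli): pack op=0x5:6|rd=1:2|imm=13559692:24 = 0x15cee78c; big→ 15 ce e7 8c

a7fffff89000000015cee78c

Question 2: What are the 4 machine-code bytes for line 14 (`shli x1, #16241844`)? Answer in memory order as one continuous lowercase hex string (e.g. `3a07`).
15f7d4b4

L14: shli op=0x5:6|rd=1:2|imm=16241844:24 ⇒ 0x15f7d4b4 ⇒ big 15 f7 d4 b4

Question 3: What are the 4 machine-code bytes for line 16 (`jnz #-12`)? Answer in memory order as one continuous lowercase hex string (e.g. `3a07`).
line 16 (jnz): pack op=0x26:6|imm=-12:26 = 0x9bfffff4; big→ 9b ff ff f4

9bfffff4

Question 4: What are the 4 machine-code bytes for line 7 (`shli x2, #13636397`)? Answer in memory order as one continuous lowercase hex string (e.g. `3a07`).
L7: shli op=0x5:6|rd=2:2|imm=13636397:24 ⇒ 0x16d0132d ⇒ big 16 d0 13 2d

16d0132d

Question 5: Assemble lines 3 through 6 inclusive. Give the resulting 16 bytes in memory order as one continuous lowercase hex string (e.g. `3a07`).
line 3 (shli): pack op=0x5:6|rd=2:2|imm=1045324:24 = 0x160ff34c; big→ 16 0f f3 4c
line 4 (b): pack op=0x29:6|imm=12:26 = 0xa400000c; big→ a4 00 00 0c
line 5 (neg): pack op=0x3a:6|rd=2:2|pad=0:24 = 0xea000000; big→ ea 00 00 00
line 6 (rts): pack op=0x24:6|pad=0:26 = 0x90000000; big→ 90 00 00 00

160ff34ca400000cea00000090000000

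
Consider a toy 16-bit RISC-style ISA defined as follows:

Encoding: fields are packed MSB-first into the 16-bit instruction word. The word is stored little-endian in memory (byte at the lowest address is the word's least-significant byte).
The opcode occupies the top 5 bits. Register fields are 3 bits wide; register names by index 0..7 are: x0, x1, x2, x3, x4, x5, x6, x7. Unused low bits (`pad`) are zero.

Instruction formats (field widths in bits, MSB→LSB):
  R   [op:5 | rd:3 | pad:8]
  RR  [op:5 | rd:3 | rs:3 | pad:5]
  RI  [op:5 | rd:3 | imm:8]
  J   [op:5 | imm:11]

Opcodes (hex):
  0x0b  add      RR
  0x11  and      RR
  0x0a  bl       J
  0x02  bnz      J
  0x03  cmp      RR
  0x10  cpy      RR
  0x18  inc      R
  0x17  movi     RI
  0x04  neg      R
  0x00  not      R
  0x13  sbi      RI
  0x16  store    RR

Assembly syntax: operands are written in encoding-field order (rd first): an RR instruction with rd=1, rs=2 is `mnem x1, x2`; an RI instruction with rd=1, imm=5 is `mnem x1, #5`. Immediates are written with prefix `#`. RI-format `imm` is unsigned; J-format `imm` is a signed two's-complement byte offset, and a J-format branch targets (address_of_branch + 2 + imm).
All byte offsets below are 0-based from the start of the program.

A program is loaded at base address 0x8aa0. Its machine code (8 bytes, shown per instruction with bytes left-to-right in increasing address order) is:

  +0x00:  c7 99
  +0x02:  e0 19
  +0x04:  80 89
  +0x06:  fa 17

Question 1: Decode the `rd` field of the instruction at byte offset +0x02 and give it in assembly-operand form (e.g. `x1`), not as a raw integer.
x1

[02] e0 19 → 0x19e0
  top 5b → 0x3 → cmp [RR]
  rd: (w>>8)&0x7=0x1 → x1
  rs: (w>>5)&0x7=0x7 → x7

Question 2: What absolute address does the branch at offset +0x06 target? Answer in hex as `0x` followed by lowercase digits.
+0x06: fa 17 ⇒ word 0x17fa (little)
  opcode bits[15:11]=0x2: bnz/J
  imm: (w>>0)&0x7ff=0x7fa (s11→-6) → #-6
  target = base 0x8aa0 + off 0x06 + 2 + imm -6 = 0x8aa2

0x8aa2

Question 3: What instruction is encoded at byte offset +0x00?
sbi x1, #199

off 0x00: read c7 99 as little → 0x99c7
  top 5b → 0x13 → sbi [RI]
  [10:8] rd=1 = x1
  [7:0] imm=199 = #199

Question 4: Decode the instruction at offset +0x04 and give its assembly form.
and x1, x4

off 0x04: read 80 89 as little → 0x8980
  top 5b → 0x11 → and [RR]
  rd@[10:8]=0x1 ⇒ x1
  rs@[7:5]=0x4 ⇒ x4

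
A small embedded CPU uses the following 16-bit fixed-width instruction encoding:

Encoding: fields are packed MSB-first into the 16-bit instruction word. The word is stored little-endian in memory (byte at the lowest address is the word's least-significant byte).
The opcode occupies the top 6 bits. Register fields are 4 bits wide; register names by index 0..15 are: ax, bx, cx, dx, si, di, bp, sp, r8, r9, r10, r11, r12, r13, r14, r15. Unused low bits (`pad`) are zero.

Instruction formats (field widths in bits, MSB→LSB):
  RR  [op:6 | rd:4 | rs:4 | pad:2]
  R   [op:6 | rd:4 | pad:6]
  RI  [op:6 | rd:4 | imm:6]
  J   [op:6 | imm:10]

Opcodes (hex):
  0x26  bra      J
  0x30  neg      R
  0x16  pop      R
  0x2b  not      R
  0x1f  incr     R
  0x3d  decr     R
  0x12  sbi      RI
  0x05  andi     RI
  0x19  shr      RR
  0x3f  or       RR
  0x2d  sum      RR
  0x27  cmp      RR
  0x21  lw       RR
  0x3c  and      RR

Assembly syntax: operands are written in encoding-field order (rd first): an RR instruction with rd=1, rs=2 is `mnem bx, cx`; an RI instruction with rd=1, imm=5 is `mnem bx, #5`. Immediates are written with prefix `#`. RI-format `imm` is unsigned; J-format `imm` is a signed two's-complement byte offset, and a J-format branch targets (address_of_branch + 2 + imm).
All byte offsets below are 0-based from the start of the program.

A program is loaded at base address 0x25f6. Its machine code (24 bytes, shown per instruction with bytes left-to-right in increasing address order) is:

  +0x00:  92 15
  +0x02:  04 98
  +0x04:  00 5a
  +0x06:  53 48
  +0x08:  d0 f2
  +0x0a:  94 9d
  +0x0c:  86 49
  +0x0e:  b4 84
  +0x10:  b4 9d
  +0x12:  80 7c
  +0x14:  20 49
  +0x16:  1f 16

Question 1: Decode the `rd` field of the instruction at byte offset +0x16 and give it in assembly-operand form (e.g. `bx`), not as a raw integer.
+0x16: 1f 16 ⇒ word 0x161f (little)
  top 6b → 0x5 → andi [RI]
  rd: (w>>6)&0xf=0x8 → r8
  imm: (w>>0)&0x3f=0x1f → #31

r8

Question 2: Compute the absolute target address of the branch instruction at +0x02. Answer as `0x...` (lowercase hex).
0x25fe

[02] 04 98 → 0x9804
  opcode bits[15:10]=0x26: bra/J
  imm: (w>>0)&0x3ff=0x4 → #4
  target = base 0x25f6 + off 0x02 + 2 + imm 4 = 0x25fe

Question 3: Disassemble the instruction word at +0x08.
off 0x08: read d0 f2 as little → 0xf2d0
  top 6b → 0x3c → and [RR]
  rd: (w>>6)&0xf=0xb → r11
  rs: (w>>2)&0xf=0x4 → si

and r11, si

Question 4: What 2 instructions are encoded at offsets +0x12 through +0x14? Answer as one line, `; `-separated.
incr cx; sbi si, #32

[12] 80 7c → 0x7c80
  opcode bits[15:10]=0x1f: incr/R
  rd: (w>>6)&0xf=0x2 → cx
[14] 20 49 → 0x4920
  opcode bits[15:10]=0x12: sbi/RI
  rd: (w>>6)&0xf=0x4 → si
  imm: (w>>0)&0x3f=0x20 → #32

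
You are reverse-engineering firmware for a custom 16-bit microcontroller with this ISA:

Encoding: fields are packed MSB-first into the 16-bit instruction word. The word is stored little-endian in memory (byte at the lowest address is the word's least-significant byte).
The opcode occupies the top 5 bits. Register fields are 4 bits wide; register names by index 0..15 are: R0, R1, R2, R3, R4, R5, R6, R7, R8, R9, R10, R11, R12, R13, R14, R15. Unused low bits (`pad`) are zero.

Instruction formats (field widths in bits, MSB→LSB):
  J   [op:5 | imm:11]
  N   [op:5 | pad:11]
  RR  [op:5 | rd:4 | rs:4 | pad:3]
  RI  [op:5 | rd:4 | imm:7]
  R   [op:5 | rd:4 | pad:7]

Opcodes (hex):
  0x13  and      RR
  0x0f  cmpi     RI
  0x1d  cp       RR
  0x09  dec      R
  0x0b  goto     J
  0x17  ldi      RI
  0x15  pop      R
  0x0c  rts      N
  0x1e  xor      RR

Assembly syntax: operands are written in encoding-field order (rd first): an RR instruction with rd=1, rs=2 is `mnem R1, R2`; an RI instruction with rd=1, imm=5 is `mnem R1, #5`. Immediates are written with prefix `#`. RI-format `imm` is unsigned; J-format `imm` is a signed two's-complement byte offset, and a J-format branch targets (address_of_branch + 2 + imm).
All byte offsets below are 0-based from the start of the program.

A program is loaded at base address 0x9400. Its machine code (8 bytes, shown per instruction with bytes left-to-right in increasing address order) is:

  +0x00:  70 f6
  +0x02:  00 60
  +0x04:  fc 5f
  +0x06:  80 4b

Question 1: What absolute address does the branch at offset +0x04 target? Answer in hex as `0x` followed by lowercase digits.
@+04  little-endian(fc 5f) = 0x5ffc
  top 5b → 0xb → goto [J]
  [10:0] imm=2044 (s11→-4) = #-4
  target = base 0x9400 + off 0x04 + 2 + imm -4 = 0x9402

0x9402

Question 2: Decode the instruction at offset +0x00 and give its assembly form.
xor R12, R14

off 0x00: read 70 f6 as little → 0xf670
  op=0xf670>>11=0x1e ⇒ xor (RR)
  rd: (w>>7)&0xf=0xc → R12
  rs: (w>>3)&0xf=0xe → R14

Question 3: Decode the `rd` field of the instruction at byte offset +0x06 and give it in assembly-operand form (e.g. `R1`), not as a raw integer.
R7

[06] 80 4b → 0x4b80
  opcode bits[15:11]=0x9: dec/R
  rd@[10:7]=0x7 ⇒ R7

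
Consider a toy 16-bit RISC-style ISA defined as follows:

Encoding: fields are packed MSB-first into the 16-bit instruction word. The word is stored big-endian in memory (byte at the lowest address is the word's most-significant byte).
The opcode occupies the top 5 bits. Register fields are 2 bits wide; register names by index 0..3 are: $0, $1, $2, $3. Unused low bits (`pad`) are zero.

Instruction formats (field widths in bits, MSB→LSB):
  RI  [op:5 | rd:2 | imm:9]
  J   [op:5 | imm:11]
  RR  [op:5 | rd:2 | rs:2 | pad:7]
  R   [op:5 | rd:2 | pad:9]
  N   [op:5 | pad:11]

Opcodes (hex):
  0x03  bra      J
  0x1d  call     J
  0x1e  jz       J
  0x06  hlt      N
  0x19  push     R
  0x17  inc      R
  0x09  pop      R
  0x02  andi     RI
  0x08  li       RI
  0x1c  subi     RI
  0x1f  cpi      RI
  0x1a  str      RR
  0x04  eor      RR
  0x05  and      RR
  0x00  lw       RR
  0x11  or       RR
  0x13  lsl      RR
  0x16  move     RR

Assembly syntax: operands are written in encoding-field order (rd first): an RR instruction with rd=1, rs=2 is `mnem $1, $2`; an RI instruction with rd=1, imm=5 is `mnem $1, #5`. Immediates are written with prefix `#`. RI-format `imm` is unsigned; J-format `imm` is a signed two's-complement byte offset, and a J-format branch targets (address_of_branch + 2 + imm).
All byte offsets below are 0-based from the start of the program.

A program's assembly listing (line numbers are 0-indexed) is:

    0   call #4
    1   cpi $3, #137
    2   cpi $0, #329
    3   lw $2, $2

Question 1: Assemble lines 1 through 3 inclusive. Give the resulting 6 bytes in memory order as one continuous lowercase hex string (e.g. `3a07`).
fe89f9490500

L1: cpi op=0x1f:5|rd=3:2|imm=137:9 ⇒ 0xfe89 ⇒ big fe 89
L2: cpi op=0x1f:5|rd=0:2|imm=329:9 ⇒ 0xf949 ⇒ big f9 49
L3: lw op=0x0:5|rd=2:2|rs=2:2|pad=0:7 ⇒ 0x0500 ⇒ big 05 00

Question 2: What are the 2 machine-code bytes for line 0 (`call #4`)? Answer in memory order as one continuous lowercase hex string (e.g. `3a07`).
L0: call op=0x1d:5|imm=4:11 ⇒ 0xe804 ⇒ big e8 04

e804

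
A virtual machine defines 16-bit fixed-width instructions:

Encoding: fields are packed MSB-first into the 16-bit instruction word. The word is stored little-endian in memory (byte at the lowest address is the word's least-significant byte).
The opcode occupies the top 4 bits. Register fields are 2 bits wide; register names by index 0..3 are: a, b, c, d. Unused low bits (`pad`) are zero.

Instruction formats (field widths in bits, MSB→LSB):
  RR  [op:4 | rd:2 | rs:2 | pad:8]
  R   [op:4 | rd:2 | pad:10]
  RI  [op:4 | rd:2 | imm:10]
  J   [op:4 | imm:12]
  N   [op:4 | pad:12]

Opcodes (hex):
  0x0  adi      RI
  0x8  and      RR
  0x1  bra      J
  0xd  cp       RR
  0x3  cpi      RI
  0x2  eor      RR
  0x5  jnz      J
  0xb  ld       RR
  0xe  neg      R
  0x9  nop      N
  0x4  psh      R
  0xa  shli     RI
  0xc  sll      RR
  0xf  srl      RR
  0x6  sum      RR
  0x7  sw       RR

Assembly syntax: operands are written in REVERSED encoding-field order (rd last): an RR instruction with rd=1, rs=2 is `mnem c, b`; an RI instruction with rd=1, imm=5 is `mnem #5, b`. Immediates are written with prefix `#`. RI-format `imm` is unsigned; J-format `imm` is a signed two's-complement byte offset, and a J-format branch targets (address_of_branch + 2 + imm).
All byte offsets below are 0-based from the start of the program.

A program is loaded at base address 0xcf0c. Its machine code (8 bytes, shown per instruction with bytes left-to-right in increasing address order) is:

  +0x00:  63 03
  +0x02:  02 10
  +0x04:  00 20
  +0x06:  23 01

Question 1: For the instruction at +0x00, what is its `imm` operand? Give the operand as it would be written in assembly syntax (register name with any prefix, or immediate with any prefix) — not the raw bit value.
[00] 63 03 → 0x0363
  op=0x0363>>12=0x0 ⇒ adi (RI)
  rd: (w>>10)&0x3=0x0 → a
  imm: (w>>0)&0x3ff=0x363 → #867

#867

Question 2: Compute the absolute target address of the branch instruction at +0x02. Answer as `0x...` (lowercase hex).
[02] 02 10 → 0x1002
  opcode bits[15:12]=0x1: bra/J
  [11:0] imm=2 = #2
  target = base 0xcf0c + off 0x02 + 2 + imm 2 = 0xcf12

0xcf12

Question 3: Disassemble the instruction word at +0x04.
off 0x04: read 00 20 as little → 0x2000
  opcode bits[15:12]=0x2: eor/RR
  rd@[11:10]=0x0 ⇒ a
  rs@[9:8]=0x0 ⇒ a

eor a, a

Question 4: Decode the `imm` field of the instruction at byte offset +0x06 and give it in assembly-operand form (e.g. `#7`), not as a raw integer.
#291

@+06  little-endian(23 01) = 0x0123
  op=0x0123>>12=0x0 ⇒ adi (RI)
  [11:10] rd=0 = a
  [9:0] imm=291 = #291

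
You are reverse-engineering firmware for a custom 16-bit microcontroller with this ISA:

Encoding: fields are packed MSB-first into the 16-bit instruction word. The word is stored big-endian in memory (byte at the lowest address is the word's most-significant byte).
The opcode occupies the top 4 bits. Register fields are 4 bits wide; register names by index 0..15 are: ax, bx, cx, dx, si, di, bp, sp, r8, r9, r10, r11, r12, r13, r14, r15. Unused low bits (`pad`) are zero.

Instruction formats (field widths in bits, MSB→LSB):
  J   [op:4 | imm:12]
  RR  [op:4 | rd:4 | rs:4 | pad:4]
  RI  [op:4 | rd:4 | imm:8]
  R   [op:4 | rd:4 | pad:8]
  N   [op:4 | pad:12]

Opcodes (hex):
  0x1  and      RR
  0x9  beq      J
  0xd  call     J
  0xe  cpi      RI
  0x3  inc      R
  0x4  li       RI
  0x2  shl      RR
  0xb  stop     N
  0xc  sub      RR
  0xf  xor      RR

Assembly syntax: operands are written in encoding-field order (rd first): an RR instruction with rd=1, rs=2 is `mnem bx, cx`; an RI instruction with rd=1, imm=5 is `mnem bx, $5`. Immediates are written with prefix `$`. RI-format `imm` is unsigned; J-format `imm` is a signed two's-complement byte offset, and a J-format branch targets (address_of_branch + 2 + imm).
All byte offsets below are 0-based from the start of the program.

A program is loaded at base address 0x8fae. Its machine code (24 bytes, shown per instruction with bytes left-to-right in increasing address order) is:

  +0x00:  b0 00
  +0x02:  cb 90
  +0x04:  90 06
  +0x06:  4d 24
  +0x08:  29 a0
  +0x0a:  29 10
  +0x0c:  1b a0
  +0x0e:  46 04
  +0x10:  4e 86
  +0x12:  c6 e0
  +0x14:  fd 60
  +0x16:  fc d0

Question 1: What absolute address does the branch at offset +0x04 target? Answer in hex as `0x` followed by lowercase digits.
[04] 90 06 → 0x9006
  opcode bits[15:12]=0x9: beq/J
  imm: (w>>0)&0xfff=0x6 → $6
  target = base 0x8fae + off 0x04 + 2 + imm 6 = 0x8fba

0x8fba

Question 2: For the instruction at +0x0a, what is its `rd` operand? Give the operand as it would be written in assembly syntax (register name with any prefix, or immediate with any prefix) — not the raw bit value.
r9

+0x0a: 29 10 ⇒ word 0x2910 (big)
  op=0x2910>>12=0x2 ⇒ shl (RR)
  rd@[11:8]=0x9 ⇒ r9
  rs@[7:4]=0x1 ⇒ bx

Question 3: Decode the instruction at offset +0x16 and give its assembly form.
+0x16: fc d0 ⇒ word 0xfcd0 (big)
  op=0xfcd0>>12=0xf ⇒ xor (RR)
  rd: (w>>8)&0xf=0xc → r12
  rs: (w>>4)&0xf=0xd → r13

xor r12, r13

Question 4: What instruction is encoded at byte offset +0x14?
@+14  big-endian(fd 60) = 0xfd60
  top 4b → 0xf → xor [RR]
  rd@[11:8]=0xd ⇒ r13
  rs@[7:4]=0x6 ⇒ bp

xor r13, bp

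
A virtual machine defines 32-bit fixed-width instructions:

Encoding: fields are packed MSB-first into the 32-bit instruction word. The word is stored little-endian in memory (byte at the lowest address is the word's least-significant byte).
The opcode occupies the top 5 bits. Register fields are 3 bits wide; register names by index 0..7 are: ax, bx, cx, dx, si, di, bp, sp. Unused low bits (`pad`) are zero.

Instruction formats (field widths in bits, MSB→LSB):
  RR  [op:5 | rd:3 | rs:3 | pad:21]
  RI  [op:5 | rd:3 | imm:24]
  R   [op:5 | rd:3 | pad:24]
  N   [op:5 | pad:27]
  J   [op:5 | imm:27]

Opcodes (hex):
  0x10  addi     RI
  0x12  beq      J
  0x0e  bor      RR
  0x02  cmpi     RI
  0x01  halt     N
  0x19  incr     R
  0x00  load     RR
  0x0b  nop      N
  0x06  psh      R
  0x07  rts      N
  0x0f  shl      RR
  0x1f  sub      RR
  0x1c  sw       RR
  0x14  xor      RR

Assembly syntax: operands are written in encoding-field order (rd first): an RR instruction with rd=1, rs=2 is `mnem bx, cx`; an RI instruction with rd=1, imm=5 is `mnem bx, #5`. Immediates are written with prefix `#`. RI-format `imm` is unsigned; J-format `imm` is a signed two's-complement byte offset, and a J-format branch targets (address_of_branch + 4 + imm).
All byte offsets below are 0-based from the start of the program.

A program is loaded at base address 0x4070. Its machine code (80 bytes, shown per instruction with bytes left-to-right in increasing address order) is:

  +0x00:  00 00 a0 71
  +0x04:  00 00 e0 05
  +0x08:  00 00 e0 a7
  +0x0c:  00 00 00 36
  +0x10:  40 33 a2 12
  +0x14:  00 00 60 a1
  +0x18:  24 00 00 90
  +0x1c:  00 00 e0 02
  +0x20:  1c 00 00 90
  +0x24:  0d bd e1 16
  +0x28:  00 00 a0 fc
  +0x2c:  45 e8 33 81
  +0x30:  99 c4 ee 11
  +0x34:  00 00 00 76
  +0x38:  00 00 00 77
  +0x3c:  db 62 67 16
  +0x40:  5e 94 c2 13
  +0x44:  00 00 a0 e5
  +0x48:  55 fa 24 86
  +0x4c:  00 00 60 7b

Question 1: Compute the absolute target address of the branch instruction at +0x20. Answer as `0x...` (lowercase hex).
0x40b0

@+20  little-endian(1c 00 00 90) = 0x9000001c
  op=0x9000001c>>27=0x12 ⇒ beq (J)
  imm@[26:0]=0x1c ⇒ #28
  target = base 0x4070 + off 0x20 + 4 + imm 28 = 0x40b0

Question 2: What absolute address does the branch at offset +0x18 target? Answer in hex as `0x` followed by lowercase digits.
@+18  little-endian(24 00 00 90) = 0x90000024
  op=0x90000024>>27=0x12 ⇒ beq (J)
  [26:0] imm=36 = #36
  target = base 0x4070 + off 0x18 + 4 + imm 36 = 0x40b0

0x40b0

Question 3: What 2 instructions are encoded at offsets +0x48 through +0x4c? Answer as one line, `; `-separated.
+0x48: 55 fa 24 86 ⇒ word 0x8624fa55 (little)
  op=0x8624fa55>>27=0x10 ⇒ addi (RI)
  [26:24] rd=6 = bp
  [23:0] imm=2423381 = #2423381
+0x4c: 00 00 60 7b ⇒ word 0x7b600000 (little)
  op=0x7b600000>>27=0xf ⇒ shl (RR)
  [26:24] rd=3 = dx
  [23:21] rs=3 = dx

addi bp, #2423381; shl dx, dx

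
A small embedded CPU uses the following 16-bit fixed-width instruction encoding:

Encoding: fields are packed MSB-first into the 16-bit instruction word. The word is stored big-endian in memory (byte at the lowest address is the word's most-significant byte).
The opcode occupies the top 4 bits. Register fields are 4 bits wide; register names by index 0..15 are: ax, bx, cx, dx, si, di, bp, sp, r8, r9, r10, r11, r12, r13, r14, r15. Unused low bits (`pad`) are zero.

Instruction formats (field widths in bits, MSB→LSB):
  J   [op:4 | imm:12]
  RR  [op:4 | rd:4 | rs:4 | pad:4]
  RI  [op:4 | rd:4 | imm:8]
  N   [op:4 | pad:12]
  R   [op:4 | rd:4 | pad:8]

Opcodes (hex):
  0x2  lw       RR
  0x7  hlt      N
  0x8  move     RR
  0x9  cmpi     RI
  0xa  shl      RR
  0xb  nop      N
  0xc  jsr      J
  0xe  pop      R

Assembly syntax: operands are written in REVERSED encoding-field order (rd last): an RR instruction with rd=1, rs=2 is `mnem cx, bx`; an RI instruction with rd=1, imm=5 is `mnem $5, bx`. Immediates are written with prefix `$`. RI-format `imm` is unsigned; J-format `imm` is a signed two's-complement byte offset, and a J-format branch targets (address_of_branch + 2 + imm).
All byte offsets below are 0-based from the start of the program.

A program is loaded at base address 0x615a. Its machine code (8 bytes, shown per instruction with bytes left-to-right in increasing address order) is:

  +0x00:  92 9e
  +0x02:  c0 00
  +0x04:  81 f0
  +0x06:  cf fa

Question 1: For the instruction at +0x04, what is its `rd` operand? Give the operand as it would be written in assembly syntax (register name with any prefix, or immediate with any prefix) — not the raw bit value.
@+04  big-endian(81 f0) = 0x81f0
  opcode bits[15:12]=0x8: move/RR
  rd: (w>>8)&0xf=0x1 → bx
  rs: (w>>4)&0xf=0xf → r15

bx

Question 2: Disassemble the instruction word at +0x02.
jsr $0

off 0x02: read c0 00 as big → 0xc000
  top 4b → 0xc → jsr [J]
  imm@[11:0]=0x0 ⇒ $0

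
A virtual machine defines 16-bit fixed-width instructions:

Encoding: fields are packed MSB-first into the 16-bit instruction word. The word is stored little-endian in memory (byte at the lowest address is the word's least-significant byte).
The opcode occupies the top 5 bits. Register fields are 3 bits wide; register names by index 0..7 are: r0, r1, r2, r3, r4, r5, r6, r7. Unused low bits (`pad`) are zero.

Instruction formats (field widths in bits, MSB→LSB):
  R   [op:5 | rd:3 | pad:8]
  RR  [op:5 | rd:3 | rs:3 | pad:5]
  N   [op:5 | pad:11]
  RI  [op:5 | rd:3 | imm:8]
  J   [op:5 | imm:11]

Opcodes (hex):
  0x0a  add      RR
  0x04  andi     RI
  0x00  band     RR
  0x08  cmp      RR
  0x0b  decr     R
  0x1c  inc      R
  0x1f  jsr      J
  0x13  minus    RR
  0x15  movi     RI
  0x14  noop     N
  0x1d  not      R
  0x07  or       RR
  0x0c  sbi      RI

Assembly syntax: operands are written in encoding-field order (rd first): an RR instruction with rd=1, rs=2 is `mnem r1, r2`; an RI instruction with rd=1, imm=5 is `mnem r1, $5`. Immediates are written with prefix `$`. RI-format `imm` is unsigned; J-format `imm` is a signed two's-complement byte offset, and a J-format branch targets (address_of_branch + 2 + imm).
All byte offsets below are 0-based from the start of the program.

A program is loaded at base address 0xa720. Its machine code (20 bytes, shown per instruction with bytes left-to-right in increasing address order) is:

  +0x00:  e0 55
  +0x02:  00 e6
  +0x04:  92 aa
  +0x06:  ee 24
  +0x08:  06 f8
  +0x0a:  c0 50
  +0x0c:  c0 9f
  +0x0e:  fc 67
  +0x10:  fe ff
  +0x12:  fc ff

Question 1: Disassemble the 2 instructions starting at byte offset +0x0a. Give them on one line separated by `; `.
add r0, r6; minus r7, r6

[0a] c0 50 → 0x50c0
  op=0x50c0>>11=0xa ⇒ add (RR)
  rd@[10:8]=0x0 ⇒ r0
  rs@[7:5]=0x6 ⇒ r6
[0c] c0 9f → 0x9fc0
  op=0x9fc0>>11=0x13 ⇒ minus (RR)
  rd@[10:8]=0x7 ⇒ r7
  rs@[7:5]=0x6 ⇒ r6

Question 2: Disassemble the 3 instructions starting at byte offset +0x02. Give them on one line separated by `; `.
+0x02: 00 e6 ⇒ word 0xe600 (little)
  opcode bits[15:11]=0x1c: inc/R
  rd@[10:8]=0x6 ⇒ r6
+0x04: 92 aa ⇒ word 0xaa92 (little)
  opcode bits[15:11]=0x15: movi/RI
  rd@[10:8]=0x2 ⇒ r2
  imm@[7:0]=0x92 ⇒ $146
+0x06: ee 24 ⇒ word 0x24ee (little)
  opcode bits[15:11]=0x4: andi/RI
  rd@[10:8]=0x4 ⇒ r4
  imm@[7:0]=0xee ⇒ $238

inc r6; movi r2, $146; andi r4, $238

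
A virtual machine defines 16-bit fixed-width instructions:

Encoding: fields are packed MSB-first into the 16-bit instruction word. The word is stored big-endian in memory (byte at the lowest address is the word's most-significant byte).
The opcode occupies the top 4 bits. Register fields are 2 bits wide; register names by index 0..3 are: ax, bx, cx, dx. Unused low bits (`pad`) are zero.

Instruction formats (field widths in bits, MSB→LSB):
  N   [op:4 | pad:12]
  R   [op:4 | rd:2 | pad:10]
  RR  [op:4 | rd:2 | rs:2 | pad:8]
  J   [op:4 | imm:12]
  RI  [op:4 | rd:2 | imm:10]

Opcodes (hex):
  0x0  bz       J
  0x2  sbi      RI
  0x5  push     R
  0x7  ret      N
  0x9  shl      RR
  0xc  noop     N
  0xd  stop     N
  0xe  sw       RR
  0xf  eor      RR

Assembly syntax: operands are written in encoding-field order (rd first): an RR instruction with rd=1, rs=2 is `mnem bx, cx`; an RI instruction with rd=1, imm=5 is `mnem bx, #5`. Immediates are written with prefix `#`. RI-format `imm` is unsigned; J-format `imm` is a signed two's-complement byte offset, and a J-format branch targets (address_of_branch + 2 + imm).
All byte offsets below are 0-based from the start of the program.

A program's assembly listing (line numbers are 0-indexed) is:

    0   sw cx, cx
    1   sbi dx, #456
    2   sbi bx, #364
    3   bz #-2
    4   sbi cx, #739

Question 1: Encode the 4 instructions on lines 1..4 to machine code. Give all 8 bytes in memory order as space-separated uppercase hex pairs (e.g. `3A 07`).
2D C8 25 6C 0F FE 2A E3

L1: sbi op=0x2:4|rd=3:2|imm=456:10 ⇒ 0x2dc8 ⇒ big 2d c8
L2: sbi op=0x2:4|rd=1:2|imm=364:10 ⇒ 0x256c ⇒ big 25 6c
L3: bz op=0x0:4|imm=-2:12 ⇒ 0x0ffe ⇒ big 0f fe
L4: sbi op=0x2:4|rd=2:2|imm=739:10 ⇒ 0x2ae3 ⇒ big 2a e3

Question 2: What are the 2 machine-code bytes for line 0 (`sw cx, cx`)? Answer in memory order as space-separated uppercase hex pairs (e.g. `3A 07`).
EA 00

line 0 (sw): pack op=0xe:4|rd=2:2|rs=2:2|pad=0:8 = 0xea00; big→ ea 00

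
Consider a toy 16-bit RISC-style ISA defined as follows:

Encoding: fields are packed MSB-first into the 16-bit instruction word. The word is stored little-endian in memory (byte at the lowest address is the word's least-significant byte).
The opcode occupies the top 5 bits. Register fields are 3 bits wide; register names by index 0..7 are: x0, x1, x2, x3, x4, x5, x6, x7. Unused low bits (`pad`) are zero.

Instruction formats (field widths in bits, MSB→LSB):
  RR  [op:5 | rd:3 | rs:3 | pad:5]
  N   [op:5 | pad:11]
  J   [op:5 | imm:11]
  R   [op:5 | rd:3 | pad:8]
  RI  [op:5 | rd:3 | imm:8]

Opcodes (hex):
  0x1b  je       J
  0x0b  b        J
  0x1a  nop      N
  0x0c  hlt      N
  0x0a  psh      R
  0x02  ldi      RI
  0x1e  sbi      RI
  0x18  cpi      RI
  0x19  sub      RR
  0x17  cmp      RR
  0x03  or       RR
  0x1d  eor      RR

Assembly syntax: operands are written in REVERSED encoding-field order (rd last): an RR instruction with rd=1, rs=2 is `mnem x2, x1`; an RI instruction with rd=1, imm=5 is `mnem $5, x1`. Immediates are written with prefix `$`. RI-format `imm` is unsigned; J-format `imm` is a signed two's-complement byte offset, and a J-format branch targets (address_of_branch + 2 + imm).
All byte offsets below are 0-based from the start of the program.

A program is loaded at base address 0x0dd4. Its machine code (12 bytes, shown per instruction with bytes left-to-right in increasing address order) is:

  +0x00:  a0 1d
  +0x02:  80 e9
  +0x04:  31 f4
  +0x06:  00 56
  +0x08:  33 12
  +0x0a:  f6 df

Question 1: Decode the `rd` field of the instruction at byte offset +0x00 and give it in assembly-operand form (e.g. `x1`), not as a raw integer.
x5

[00] a0 1d → 0x1da0
  op=0x1da0>>11=0x3 ⇒ or (RR)
  [10:8] rd=5 = x5
  [7:5] rs=5 = x5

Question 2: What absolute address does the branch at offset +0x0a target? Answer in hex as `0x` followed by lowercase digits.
[0a] f6 df → 0xdff6
  op=0xdff6>>11=0x1b ⇒ je (J)
  imm: (w>>0)&0x7ff=0x7f6 (s11→-10) → $-10
  target = base 0x0dd4 + off 0x0a + 2 + imm -10 = 0x0dd6

0x0dd6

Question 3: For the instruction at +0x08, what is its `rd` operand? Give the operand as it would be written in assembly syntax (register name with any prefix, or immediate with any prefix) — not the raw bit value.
x2

off 0x08: read 33 12 as little → 0x1233
  top 5b → 0x2 → ldi [RI]
  rd@[10:8]=0x2 ⇒ x2
  imm@[7:0]=0x33 ⇒ $51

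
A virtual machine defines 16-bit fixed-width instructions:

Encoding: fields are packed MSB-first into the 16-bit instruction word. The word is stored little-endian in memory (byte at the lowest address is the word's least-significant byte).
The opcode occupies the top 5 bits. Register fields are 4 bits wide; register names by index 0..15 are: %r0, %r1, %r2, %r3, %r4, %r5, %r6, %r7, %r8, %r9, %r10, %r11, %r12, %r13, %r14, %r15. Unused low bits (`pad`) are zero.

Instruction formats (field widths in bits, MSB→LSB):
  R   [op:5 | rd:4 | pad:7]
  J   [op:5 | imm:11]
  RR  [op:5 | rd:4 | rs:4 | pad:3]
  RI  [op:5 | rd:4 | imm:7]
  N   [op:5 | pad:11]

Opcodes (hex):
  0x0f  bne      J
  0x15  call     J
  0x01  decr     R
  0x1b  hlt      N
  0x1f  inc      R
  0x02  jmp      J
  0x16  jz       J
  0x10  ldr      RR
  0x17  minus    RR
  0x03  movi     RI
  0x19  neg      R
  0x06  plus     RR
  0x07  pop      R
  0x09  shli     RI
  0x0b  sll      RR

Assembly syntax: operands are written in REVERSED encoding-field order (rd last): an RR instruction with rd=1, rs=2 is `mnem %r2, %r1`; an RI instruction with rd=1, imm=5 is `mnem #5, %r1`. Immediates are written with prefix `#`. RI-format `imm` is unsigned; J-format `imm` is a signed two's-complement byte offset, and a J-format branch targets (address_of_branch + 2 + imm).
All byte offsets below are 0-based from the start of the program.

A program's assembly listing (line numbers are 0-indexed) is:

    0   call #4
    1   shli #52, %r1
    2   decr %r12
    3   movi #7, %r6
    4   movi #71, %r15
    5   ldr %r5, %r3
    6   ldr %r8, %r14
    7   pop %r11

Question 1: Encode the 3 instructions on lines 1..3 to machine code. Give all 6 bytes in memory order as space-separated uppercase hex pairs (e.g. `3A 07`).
L1: shli op=0x9:5|rd=1:4|imm=52:7 ⇒ 0x48b4 ⇒ little b4 48
L2: decr op=0x1:5|rd=12:4|pad=0:7 ⇒ 0x0e00 ⇒ little 00 0e
L3: movi op=0x3:5|rd=6:4|imm=7:7 ⇒ 0x1b07 ⇒ little 07 1b

B4 48 00 0E 07 1B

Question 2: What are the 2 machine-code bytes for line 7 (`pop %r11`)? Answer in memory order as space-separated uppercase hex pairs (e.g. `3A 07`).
80 3D

line 7 (pop): pack op=0x7:5|rd=11:4|pad=0:7 = 0x3d80; little→ 80 3d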